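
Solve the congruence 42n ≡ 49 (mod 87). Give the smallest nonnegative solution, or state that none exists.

no solution

gcd(87, 42) = 3.
3 does not divide 49, so the congruence has no solution.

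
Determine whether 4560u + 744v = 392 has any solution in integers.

no

gcd(4560, 744) = 24.
24 does not divide 392 (remainder 8), so no integer solutions.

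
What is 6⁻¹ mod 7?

gcd(7, 6) = 1  (7 = 1×6 + 1, 6 = 6×1).
Back-substituting, 6×(-1) + 7×(1) = 1.
So 6×-1 ≡ 1 (mod 7), and -1 mod 7 = 6.

6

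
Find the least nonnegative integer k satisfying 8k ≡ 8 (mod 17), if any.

gcd(17, 8) = 1.
1 divides 8, so solutions exist.
By Bézout, 8·(-2) + 17·(1) = 1.
So 8·(-2) ≡ 1 (mod 17); multiply by 8: k ≡ -16 (mod 17).
Smallest nonnegative: k = -16 mod 17 = 1.

1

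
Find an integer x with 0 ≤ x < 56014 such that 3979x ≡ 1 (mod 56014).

gcd(56014, 3979) = 1.
By Bézout, 3979·(-6729) + 56014·(478) = 1.
So 3979·-6729 ≡ 1 (mod 56014), and -6729 mod 56014 = 49285.

49285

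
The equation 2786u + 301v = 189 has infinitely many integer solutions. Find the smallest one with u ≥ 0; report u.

22

gcd(2786, 301) = 7.
7 divides 189, so solutions exist.
By Bézout, 2786×(4) + 301×(-37) = 7.
Scale by 189/7 = 27: (u₀, v₀) = (108, -999).
General solution: u = 108 + 43t, v = -999 - 398t for integer t.
u ≥ 0: smallest is 108 mod 43 = 22 (at t = -2), with v = -203.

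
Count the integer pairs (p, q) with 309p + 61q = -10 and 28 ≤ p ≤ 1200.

20

gcd(309, 61) = 1  (309 = 5*61 + 4, 61 = 15*4 + 1, 4 = 4*1).
Back-substituting, 309*(-15) + 61*(76) = 1.
Scale by -10: particular solution (150, -760); reduce p mod 61: (28, -142).
General solution: p = 28 + 61t, q = -142 - 309t for integer t.
28 ≤ 28 + 61t ≤ 1200 gives t ∈ [0, 19], which is 20 values.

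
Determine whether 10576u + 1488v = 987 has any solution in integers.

gcd(10576, 1488) = 16  (10576 = 7·1488 + 160, 1488 = 9·160 + 48, 160 = 3·48 + 16, 48 = 3·16).
16 does not divide 987 (remainder 11), so no integer solutions.

no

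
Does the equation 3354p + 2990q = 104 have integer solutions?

yes

gcd(3354, 2990) = 26  (3354 = 1*2990 + 364, 2990 = 8*364 + 78, 364 = 4*78 + 52, 78 = 1*52 + 26, 52 = 2*26).
26 divides 104, so integer solutions exist.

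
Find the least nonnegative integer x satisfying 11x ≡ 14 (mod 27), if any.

gcd(27, 11) = 1.
1 divides 14, so solutions exist.
By Bézout, 11×(5) + 27×(-2) = 1.
So 11×(5) ≡ 1 (mod 27); multiply by 14: x ≡ 70 (mod 27).
Smallest nonnegative: x = 70 mod 27 = 16.

16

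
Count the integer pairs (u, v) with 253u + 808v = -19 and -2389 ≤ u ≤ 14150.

gcd(808, 253):
  808 = 3·253 + 49
  253 = 5·49 + 8
  49 = 6·8 + 1
  8 = 8·1
so gcd(808, 253) = 1.
Back-substitute for Bézout coefficients:
  1 = 49 - 6·8
  ... = 253·(-99) + 808·(31)
Scale by -19: particular solution (1881, -589); reduce u mod 808: (265, -83).
General solution: u = 265 + 808t, v = -83 - 253t for integer t.
-2389 ≤ 265 + 808t ≤ 14150 gives t ∈ [-3, 17], which is 21 values.

21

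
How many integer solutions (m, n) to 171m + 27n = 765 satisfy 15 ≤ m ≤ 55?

gcd(171, 27) = 9  (171 = 6·27 + 9, 27 = 3·9).
Back-substituting, 171·(1) + 27·(-6) = 9.
Scale by 85: particular solution (85, -510); reduce m mod 3: (1, 22).
General solution: m = 1 + 3t, n = 22 - 19t for integer t.
15 ≤ 1 + 3t ≤ 55 gives t ∈ [5, 18], which is 14 values.

14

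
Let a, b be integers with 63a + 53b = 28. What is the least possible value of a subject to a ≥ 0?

gcd(63, 53):
  63 = 1*53 + 10
  53 = 5*10 + 3
  10 = 3*3 + 1
  3 = 3*1
so gcd(63, 53) = 1.
1 divides 28, so solutions exist.
Back-substitute for Bézout coefficients:
  1 = 10 - 3*3
  ... = 63*(16) + 53*(-19)
Scale by 28/1 = 28: (a₀, b₀) = (448, -532).
General solution: a = 448 + 53t, b = -532 - 63t for integer t.
a ≥ 0: smallest is 448 mod 53 = 24 (at t = -8), with b = -28.

24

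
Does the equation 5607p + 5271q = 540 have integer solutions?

no

gcd(5607, 5271) = 21.
21 does not divide 540 (remainder 15), so no integer solutions.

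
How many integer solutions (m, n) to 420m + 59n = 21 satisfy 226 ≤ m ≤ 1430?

21

gcd(420, 59) = 1  (420 = 7*59 + 7, 59 = 8*7 + 3, 7 = 2*3 + 1, 3 = 3*1).
Back-substituting, 420*(17) + 59*(-121) = 1.
Scale by 21: particular solution (357, -2541); reduce m mod 59: (3, -21).
General solution: m = 3 + 59t, n = -21 - 420t for integer t.
226 ≤ 3 + 59t ≤ 1430 gives t ∈ [4, 24], which is 21 values.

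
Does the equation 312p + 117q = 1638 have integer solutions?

yes

gcd(312, 117) = 39  (312 = 2×117 + 78, 117 = 1×78 + 39, 78 = 2×39).
39 divides 1638, so integer solutions exist.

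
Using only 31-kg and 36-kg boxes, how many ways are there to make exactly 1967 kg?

2

Need nonnegative integers with 31j + 36k = 1967.
gcd(31, 36) = 1, and 31·(7) + 36·(-6) = 1.
So (j₀, k₀) = (13769, -11802); general j = 13769 + 36t, k = -11802 - 31t.
j ≥ 0 ⇒ t ≥ -382; k ≥ 0 ⇒ t ≤ -381. That's 2 values of t.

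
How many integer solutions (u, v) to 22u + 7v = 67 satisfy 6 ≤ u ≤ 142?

19

gcd(22, 7) = 1  (22 = 3·7 + 1, 7 = 7·1).
Back-substituting, 22·(1) + 7·(-3) = 1.
Scale by 67: particular solution (67, -201); reduce u mod 7: (4, -3).
General solution: u = 4 + 7t, v = -3 - 22t for integer t.
6 ≤ 4 + 7t ≤ 142 gives t ∈ [1, 19], which is 19 values.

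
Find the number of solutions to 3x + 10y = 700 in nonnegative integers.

gcd(10, 3) = 1  (10 = 3·3 + 1, 3 = 3·1).
Back-substituting, 3·(-3) + 10·(1) = 1.
Scale by 700: one solution is (-2100, 700). Reduce x mod 10: (0, 70).
General: x = 0 + 10t, y = 70 - 3t.
x ≥ 0 ⇒ t ≥ 0; y ≥ 0 ⇒ t ≤ 23. So t ∈ [0, 23]: 24 solutions.

24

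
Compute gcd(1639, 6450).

gcd(6450, 1639):
  6450 = 3×1639 + 1533
  1639 = 1×1533 + 106
  1533 = 14×106 + 49
  106 = 2×49 + 8
  49 = 6×8 + 1
  8 = 8×1
so gcd(6450, 1639) = 1.

1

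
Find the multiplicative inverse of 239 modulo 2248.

1599

gcd(2248, 239) = 1.
By Bézout, 239×(-649) + 2248×(69) = 1.
So 239×-649 ≡ 1 (mod 2248), and -649 mod 2248 = 1599.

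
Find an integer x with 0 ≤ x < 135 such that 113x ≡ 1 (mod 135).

gcd(135, 113) = 1  (135 = 1·113 + 22, 113 = 5·22 + 3, 22 = 7·3 + 1, 3 = 3·1).
Back-substituting, 113·(-43) + 135·(36) = 1.
So 113·-43 ≡ 1 (mod 135), and -43 mod 135 = 92.

92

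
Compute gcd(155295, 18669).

21

gcd(155295, 18669):
  155295 = 8·18669 + 5943
  18669 = 3·5943 + 840
  5943 = 7·840 + 63
  840 = 13·63 + 21
  63 = 3·21
so gcd(155295, 18669) = 21.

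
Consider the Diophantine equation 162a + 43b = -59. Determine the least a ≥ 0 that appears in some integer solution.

gcd(162, 43):
  162 = 3·43 + 33
  43 = 1·33 + 10
  33 = 3·10 + 3
  10 = 3·3 + 1
  3 = 3·1
so gcd(162, 43) = 1.
1 divides -59, so solutions exist.
Back-substitute for Bézout coefficients:
  1 = 10 - 3·3
  ... = 162·(-13) + 43·(49)
Scale by -59/1 = -59: (a₀, b₀) = (767, -2891).
General solution: a = 767 + 43t, b = -2891 - 162t for integer t.
a ≥ 0: smallest is 767 mod 43 = 36 (at t = -17), with b = -137.

36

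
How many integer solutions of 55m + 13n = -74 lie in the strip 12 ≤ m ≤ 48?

gcd(55, 13) = 1  (55 = 4×13 + 3, 13 = 4×3 + 1, 3 = 3×1).
Back-substituting, 55×(-4) + 13×(17) = 1.
Scale by -74: particular solution (296, -1258); reduce m mod 13: (10, -48).
General solution: m = 10 + 13t, n = -48 - 55t for integer t.
12 ≤ 10 + 13t ≤ 48 gives t ∈ [1, 2], which is 2 values.

2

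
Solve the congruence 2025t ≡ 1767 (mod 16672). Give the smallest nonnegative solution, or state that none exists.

gcd(16672, 2025):
  16672 = 8×2025 + 472
  2025 = 4×472 + 137
  472 = 3×137 + 61
  137 = 2×61 + 15
  61 = 4×15 + 1
  15 = 15×1
so gcd(16672, 2025) = 1.
1 divides 1767, so solutions exist.
Back-substitute for Bézout coefficients:
  1 = 61 - 4×15
  ... = 2025×(-1095) + 16672×(133)
So 2025×(-1095) ≡ 1 (mod 16672); multiply by 1767: t ≡ -1934865 (mod 16672).
Smallest nonnegative: t = -1934865 mod 16672 = 15759.

15759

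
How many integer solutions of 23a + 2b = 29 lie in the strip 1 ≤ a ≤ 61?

gcd(23, 2):
  23 = 11×2 + 1
  2 = 2×1
so gcd(23, 2) = 1.
Back-substitute for Bézout coefficients:
  1 = 23 - 11×2
  ... = 23×(1) + 2×(-11)
Scale by 29: particular solution (29, -319); reduce a mod 2: (1, 3).
General solution: a = 1 + 2t, b = 3 - 23t for integer t.
1 ≤ 1 + 2t ≤ 61 gives t ∈ [0, 30], which is 31 values.

31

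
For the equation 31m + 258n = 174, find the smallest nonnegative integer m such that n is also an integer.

222

gcd(258, 31):
  258 = 8×31 + 10
  31 = 3×10 + 1
  10 = 10×1
so gcd(258, 31) = 1.
1 divides 174, so solutions exist.
Back-substitute for Bézout coefficients:
  1 = 31 - 3×10
  ... = 31×(25) + 258×(-3)
Scale by 174/1 = 174: (m₀, n₀) = (4350, -522).
General solution: m = 4350 + 258t, n = -522 - 31t for integer t.
m ≥ 0: smallest is 4350 mod 258 = 222 (at t = -16), with n = -26.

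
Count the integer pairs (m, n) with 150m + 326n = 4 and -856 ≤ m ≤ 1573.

15

gcd(326, 150) = 2.
By Bézout, 150·(50) + 326·(-23) = 2.
Particular solution: (100, -46).
General solution: m = 100 + 163t, n = -46 - 75t for integer t.
-856 ≤ 100 + 163t ≤ 1573 gives t ∈ [-5, 9], which is 15 values.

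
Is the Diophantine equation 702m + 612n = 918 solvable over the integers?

yes

gcd(702, 612) = 18.
18 divides 918, so integer solutions exist.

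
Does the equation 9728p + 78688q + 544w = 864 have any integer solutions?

yes

gcd(78688, 9728) = 32  (78688 = 8×9728 + 864, 9728 = 11×864 + 224, 864 = 3×224 + 192, 224 = 1×192 + 32, 192 = 6×32).
gcd(32, 544) = 32.
32 divides 864, so integer solutions exist.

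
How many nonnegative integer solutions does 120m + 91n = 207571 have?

gcd(120, 91) = 1  (120 = 1×91 + 29, 91 = 3×29 + 4, 29 = 7×4 + 1, 4 = 4×1).
Back-substituting, 120×(22) + 91×(-29) = 1.
Scale by 207571: one solution is (4566562, -6019559). Reduce m mod 91: (0, 2281).
General: m = 0 + 91t, n = 2281 - 120t.
m ≥ 0 ⇒ t ≥ 0; n ≥ 0 ⇒ t ≤ 19. So t ∈ [0, 19]: 20 solutions.

20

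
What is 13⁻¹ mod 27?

gcd(27, 13) = 1.
By Bézout, 13*(-2) + 27*(1) = 1.
So 13*-2 ≡ 1 (mod 27), and -2 mod 27 = 25.

25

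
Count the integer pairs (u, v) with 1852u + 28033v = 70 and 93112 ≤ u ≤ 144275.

gcd(28033, 1852):
  28033 = 15×1852 + 253
  1852 = 7×253 + 81
  253 = 3×81 + 10
  81 = 8×10 + 1
  10 = 10×1
so gcd(28033, 1852) = 1.
Back-substitute for Bézout coefficients:
  1 = 81 - 8×10
  ... = 1852×(2770) + 28033×(-183)
Scale by 70: particular solution (193900, -12810); reduce u mod 28033: (25702, -1698).
General solution: u = 25702 + 28033t, v = -1698 - 1852t for integer t.
93112 ≤ 25702 + 28033t ≤ 144275 gives t ∈ [3, 4], which is 2 values.

2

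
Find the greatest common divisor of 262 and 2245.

1

gcd(2245, 262):
  2245 = 8×262 + 149
  262 = 1×149 + 113
  149 = 1×113 + 36
  113 = 3×36 + 5
  36 = 7×5 + 1
  5 = 5×1
so gcd(2245, 262) = 1.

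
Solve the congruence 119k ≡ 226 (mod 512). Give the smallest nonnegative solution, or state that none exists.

174

gcd(512, 119):
  512 = 4*119 + 36
  119 = 3*36 + 11
  36 = 3*11 + 3
  11 = 3*3 + 2
  3 = 1*2 + 1
  2 = 2*1
so gcd(512, 119) = 1.
1 divides 226, so solutions exist.
Back-substitute for Bézout coefficients:
  1 = 3 - 1*2
  ... = 119*(-185) + 512*(43)
So 119*(-185) ≡ 1 (mod 512); multiply by 226: k ≡ -41810 (mod 512).
Smallest nonnegative: k = -41810 mod 512 = 174.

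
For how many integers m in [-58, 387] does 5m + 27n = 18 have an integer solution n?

17

gcd(27, 5) = 1.
By Bézout, 5×(11) + 27×(-2) = 1.
Particular solution: (9, -1).
General solution: m = 9 + 27t, n = -1 - 5t for integer t.
-58 ≤ 9 + 27t ≤ 387 gives t ∈ [-2, 14], which is 17 values.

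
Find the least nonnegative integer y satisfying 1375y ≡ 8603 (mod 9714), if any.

6527

gcd(9714, 1375) = 1.
1 divides 8603, so solutions exist.
By Bézout, 1375×(-2183) + 9714×(309) = 1.
So 1375×(-2183) ≡ 1 (mod 9714); multiply by 8603: y ≡ -18780349 (mod 9714).
Smallest nonnegative: y = -18780349 mod 9714 = 6527.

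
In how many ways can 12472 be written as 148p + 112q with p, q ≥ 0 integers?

3

gcd(148, 112) = 4  (148 = 1*112 + 36, 112 = 3*36 + 4, 36 = 9*4).
Back-substituting, 148*(-3) + 112*(4) = 4.
Scale by 3118: one solution is (-9354, 12472). Reduce p mod 28: (26, 77).
General: p = 26 + 28t, q = 77 - 37t.
p ≥ 0 ⇒ t ≥ 0; q ≥ 0 ⇒ t ≤ 2. So t ∈ [0, 2]: 3 solutions.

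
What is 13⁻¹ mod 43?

gcd(43, 13) = 1  (43 = 3×13 + 4, 13 = 3×4 + 1, 4 = 4×1).
Back-substituting, 13×(10) + 43×(-3) = 1.
So 13×10 ≡ 1 (mod 43), and 10 mod 43 = 10.

10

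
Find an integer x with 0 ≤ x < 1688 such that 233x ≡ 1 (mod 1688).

gcd(1688, 233) = 1  (1688 = 7·233 + 57, 233 = 4·57 + 5, 57 = 11·5 + 2, 5 = 2·2 + 1, 2 = 2·1).
Back-substituting, 233·(681) + 1688·(-94) = 1.
So 233·681 ≡ 1 (mod 1688), and 681 mod 1688 = 681.

681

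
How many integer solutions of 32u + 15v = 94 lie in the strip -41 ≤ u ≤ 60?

gcd(32, 15):
  32 = 2×15 + 2
  15 = 7×2 + 1
  2 = 2×1
so gcd(32, 15) = 1.
Back-substitute for Bézout coefficients:
  1 = 15 - 7×2
  ... = 32×(-7) + 15×(15)
Scale by 94: particular solution (-658, 1410); reduce u mod 15: (2, 2).
General solution: u = 2 + 15t, v = 2 - 32t for integer t.
-41 ≤ 2 + 15t ≤ 60 gives t ∈ [-2, 3], which is 6 values.

6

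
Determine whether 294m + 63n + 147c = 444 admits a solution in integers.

no

gcd(294, 63):
  294 = 4·63 + 42
  63 = 1·42 + 21
  42 = 2·21
so gcd(294, 63) = 21.
gcd(21, 147) = 21.
21 does not divide 444 (remainder 3), so no integer solutions.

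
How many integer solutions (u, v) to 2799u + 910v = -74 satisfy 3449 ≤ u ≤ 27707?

27

gcd(2799, 910) = 1  (2799 = 3*910 + 69, 910 = 13*69 + 13, 69 = 5*13 + 4, 13 = 3*4 + 1, 4 = 4*1).
Back-substituting, 2799*(-211) + 910*(649) = 1.
Scale by -74: particular solution (15614, -48026); reduce u mod 910: (144, -443).
General solution: u = 144 + 910t, v = -443 - 2799t for integer t.
3449 ≤ 144 + 910t ≤ 27707 gives t ∈ [4, 30], which is 27 values.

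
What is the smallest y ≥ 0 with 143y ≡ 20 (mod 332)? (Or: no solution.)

28

gcd(332, 143):
  332 = 2*143 + 46
  143 = 3*46 + 5
  46 = 9*5 + 1
  5 = 5*1
so gcd(332, 143) = 1.
1 divides 20, so solutions exist.
Back-substitute for Bézout coefficients:
  1 = 46 - 9*5
  ... = 143*(-65) + 332*(28)
So 143*(-65) ≡ 1 (mod 332); multiply by 20: y ≡ -1300 (mod 332).
Smallest nonnegative: y = -1300 mod 332 = 28.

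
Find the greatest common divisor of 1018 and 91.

1

gcd(1018, 91) = 1  (1018 = 11×91 + 17, 91 = 5×17 + 6, 17 = 2×6 + 5, 6 = 1×5 + 1, 5 = 5×1).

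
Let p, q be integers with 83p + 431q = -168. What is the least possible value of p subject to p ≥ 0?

gcd(431, 83):
  431 = 5*83 + 16
  83 = 5*16 + 3
  16 = 5*3 + 1
  3 = 3*1
so gcd(431, 83) = 1.
1 divides -168, so solutions exist.
Back-substitute for Bézout coefficients:
  1 = 16 - 5*3
  ... = 83*(-135) + 431*(26)
Scale by -168/1 = -168: (p₀, q₀) = (22680, -4368).
General solution: p = 22680 + 431t, q = -4368 - 83t for integer t.
p ≥ 0: smallest is 22680 mod 431 = 268 (at t = -52), with q = -52.

268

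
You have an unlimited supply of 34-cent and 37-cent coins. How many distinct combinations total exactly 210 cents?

1

Need nonnegative integers with 34j + 37k = 210.
gcd(34, 37) = 1, and 34·(12) + 37·(-11) = 1.
So (j₀, k₀) = (2520, -2310); general j = 2520 + 37t, k = -2310 - 34t.
j ≥ 0 ⇒ t ≥ -68; k ≥ 0 ⇒ t ≤ -68. That's 1 value of t.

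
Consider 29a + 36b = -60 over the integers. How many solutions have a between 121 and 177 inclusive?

2

gcd(36, 29) = 1.
By Bézout, 29*(5) + 36*(-4) = 1.
Particular solution: (24, -21).
General solution: a = 24 + 36t, b = -21 - 29t for integer t.
121 ≤ 24 + 36t ≤ 177 gives t ∈ [3, 4], which is 2 values.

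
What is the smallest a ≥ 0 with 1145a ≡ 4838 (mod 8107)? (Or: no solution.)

gcd(8107, 1145) = 1.
1 divides 4838, so solutions exist.
By Bézout, 1145×(793) + 8107×(-112) = 1.
So 1145×(793) ≡ 1 (mod 8107); multiply by 4838: a ≡ 3836534 (mod 8107).
Smallest nonnegative: a = 3836534 mod 8107 = 1923.

1923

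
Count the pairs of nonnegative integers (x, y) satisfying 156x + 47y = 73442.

gcd(156, 47) = 1  (156 = 3×47 + 15, 47 = 3×15 + 2, 15 = 7×2 + 1, 2 = 2×1).
Back-substituting, 156×(22) + 47×(-73) = 1.
Scale by 73442: one solution is (1615724, -5361266). Reduce x mod 47: (5, 1546).
General: x = 5 + 47t, y = 1546 - 156t.
x ≥ 0 ⇒ t ≥ 0; y ≥ 0 ⇒ t ≤ 9. So t ∈ [0, 9]: 10 solutions.

10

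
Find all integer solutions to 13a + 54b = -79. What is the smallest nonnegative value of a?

23

gcd(54, 13):
  54 = 4×13 + 2
  13 = 6×2 + 1
  2 = 2×1
so gcd(54, 13) = 1.
1 divides -79, so solutions exist.
Back-substitute for Bézout coefficients:
  1 = 13 - 6×2
  ... = 13×(25) + 54×(-6)
Scale by -79/1 = -79: (a₀, b₀) = (-1975, 474).
General solution: a = -1975 + 54t, b = 474 - 13t for integer t.
a ≥ 0: smallest is -1975 mod 54 = 23 (at t = 37), with b = -7.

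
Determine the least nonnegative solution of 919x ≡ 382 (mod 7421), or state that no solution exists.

5871

gcd(7421, 919) = 1.
1 divides 382, so solutions exist.
By Bézout, 919·(2366) + 7421·(-293) = 1.
So 919·(2366) ≡ 1 (mod 7421); multiply by 382: x ≡ 903812 (mod 7421).
Smallest nonnegative: x = 903812 mod 7421 = 5871.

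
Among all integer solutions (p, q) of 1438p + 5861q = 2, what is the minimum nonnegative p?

2796

gcd(5861, 1438):
  5861 = 4·1438 + 109
  1438 = 13·109 + 21
  109 = 5·21 + 4
  21 = 5·4 + 1
  4 = 4·1
so gcd(5861, 1438) = 1.
1 divides 2, so solutions exist.
Back-substitute for Bézout coefficients:
  1 = 21 - 5·4
  ... = 1438·(1398) + 5861·(-343)
Scale by 2/1 = 2: (p₀, q₀) = (2796, -686).
General solution: p = 2796 + 5861t, q = -686 - 1438t for integer t.
p ≥ 0: smallest is 2796 mod 5861 = 2796 (at t = 0), with q = -686.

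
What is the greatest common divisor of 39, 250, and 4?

gcd(250, 39):
  250 = 6×39 + 16
  39 = 2×16 + 7
  16 = 2×7 + 2
  7 = 3×2 + 1
  2 = 2×1
so gcd(250, 39) = 1.
gcd(1, 4) = 1.

1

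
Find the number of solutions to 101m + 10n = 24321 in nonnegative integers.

gcd(101, 10) = 1  (101 = 10*10 + 1, 10 = 10*1).
Back-substituting, 101*(1) + 10*(-10) = 1.
Scale by 24321: one solution is (24321, -243210). Reduce m mod 10: (1, 2422).
General: m = 1 + 10t, n = 2422 - 101t.
m ≥ 0 ⇒ t ≥ 0; n ≥ 0 ⇒ t ≤ 23. So t ∈ [0, 23]: 24 solutions.

24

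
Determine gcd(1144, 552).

gcd(1144, 552):
  1144 = 2×552 + 40
  552 = 13×40 + 32
  40 = 1×32 + 8
  32 = 4×8
so gcd(1144, 552) = 8.

8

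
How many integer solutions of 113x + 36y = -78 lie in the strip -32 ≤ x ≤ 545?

16

gcd(113, 36) = 1  (113 = 3×36 + 5, 36 = 7×5 + 1, 5 = 5×1).
Back-substituting, 113×(-7) + 36×(22) = 1.
Scale by -78: particular solution (546, -1716); reduce x mod 36: (6, -21).
General solution: x = 6 + 36t, y = -21 - 113t for integer t.
-32 ≤ 6 + 36t ≤ 545 gives t ∈ [-1, 14], which is 16 values.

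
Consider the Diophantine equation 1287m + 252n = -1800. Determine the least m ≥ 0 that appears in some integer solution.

gcd(1287, 252):
  1287 = 5×252 + 27
  252 = 9×27 + 9
  27 = 3×9
so gcd(1287, 252) = 9.
9 divides -1800, so solutions exist.
Back-substitute for Bézout coefficients:
  9 = 252 - 9×27
  ... = 1287×(-9) + 252×(46)
Scale by -1800/9 = -200: (m₀, n₀) = (1800, -9200).
General solution: m = 1800 + 28t, n = -9200 - 143t for integer t.
m ≥ 0: smallest is 1800 mod 28 = 8 (at t = -64), with n = -48.

8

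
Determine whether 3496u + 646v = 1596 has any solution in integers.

yes

gcd(3496, 646):
  3496 = 5·646 + 266
  646 = 2·266 + 114
  266 = 2·114 + 38
  114 = 3·38
so gcd(3496, 646) = 38.
38 divides 1596, so integer solutions exist.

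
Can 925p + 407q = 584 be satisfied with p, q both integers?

no

gcd(925, 407) = 37.
37 does not divide 584 (remainder 29), so no integer solutions.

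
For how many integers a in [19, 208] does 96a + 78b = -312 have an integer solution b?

gcd(96, 78) = 6.
By Bézout, 96×(-4) + 78×(5) = 6.
Particular solution: (0, -4).
General solution: a = 0 + 13t, b = -4 - 16t for integer t.
19 ≤ 0 + 13t ≤ 208 gives t ∈ [2, 16], which is 15 values.

15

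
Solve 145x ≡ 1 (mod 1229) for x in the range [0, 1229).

gcd(1229, 145) = 1  (1229 = 8×145 + 69, 145 = 2×69 + 7, 69 = 9×7 + 6, 7 = 1×6 + 1, 6 = 6×1).
Back-substituting, 145×(178) + 1229×(-21) = 1.
So 145×178 ≡ 1 (mod 1229), and 178 mod 1229 = 178.

178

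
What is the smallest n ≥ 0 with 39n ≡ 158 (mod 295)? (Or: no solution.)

gcd(295, 39) = 1  (295 = 7×39 + 22, 39 = 1×22 + 17, 22 = 1×17 + 5, 17 = 3×5 + 2, 5 = 2×2 + 1, 2 = 2×1).
1 divides 158, so solutions exist.
Back-substituting, 39×(-121) + 295×(16) = 1.
So 39×(-121) ≡ 1 (mod 295); multiply by 158: n ≡ -19118 (mod 295).
Smallest nonnegative: n = -19118 mod 295 = 57.

57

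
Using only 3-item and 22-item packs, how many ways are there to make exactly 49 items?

1

Need nonnegative integers with 3j + 22k = 49.
gcd(3, 22) = 1, and 3·(-7) + 22·(1) = 1.
So (j₀, k₀) = (-343, 49); general j = -343 + 22t, k = 49 - 3t.
j ≥ 0 ⇒ t ≥ 16; k ≥ 0 ⇒ t ≤ 16. That's 1 value of t.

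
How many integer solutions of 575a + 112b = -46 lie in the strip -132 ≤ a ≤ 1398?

gcd(575, 112) = 1.
By Bézout, 575*(15) + 112*(-77) = 1.
Particular solution: (94, -483).
General solution: a = 94 + 112t, b = -483 - 575t for integer t.
-132 ≤ 94 + 112t ≤ 1398 gives t ∈ [-2, 11], which is 14 values.

14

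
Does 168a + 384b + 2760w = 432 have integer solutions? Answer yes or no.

yes

gcd(384, 168) = 24.
gcd(24, 2760) = 24.
24 divides 432, so integer solutions exist.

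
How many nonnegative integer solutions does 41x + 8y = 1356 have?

gcd(41, 8) = 1  (41 = 5·8 + 1, 8 = 8·1).
Back-substituting, 41·(1) + 8·(-5) = 1.
Scale by 1356: one solution is (1356, -6780). Reduce x mod 8: (4, 149).
General: x = 4 + 8t, y = 149 - 41t.
x ≥ 0 ⇒ t ≥ 0; y ≥ 0 ⇒ t ≤ 3. So t ∈ [0, 3]: 4 solutions.

4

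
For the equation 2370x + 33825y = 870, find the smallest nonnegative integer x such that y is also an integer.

gcd(33825, 2370) = 15.
15 divides 870, so solutions exist.
By Bézout, 2370·(157) + 33825·(-11) = 15.
Scale by 870/15 = 58: (x₀, y₀) = (9106, -638).
General solution: x = 9106 + 2255t, y = -638 - 158t for integer t.
x ≥ 0: smallest is 9106 mod 2255 = 86 (at t = -4), with y = -6.

86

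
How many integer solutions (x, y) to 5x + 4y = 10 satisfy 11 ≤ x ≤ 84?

gcd(5, 4) = 1  (5 = 1×4 + 1, 4 = 4×1).
Back-substituting, 5×(1) + 4×(-1) = 1.
Scale by 10: particular solution (10, -10); reduce x mod 4: (2, 0).
General solution: x = 2 + 4t, y = 0 - 5t for integer t.
11 ≤ 2 + 4t ≤ 84 gives t ∈ [3, 20], which is 18 values.

18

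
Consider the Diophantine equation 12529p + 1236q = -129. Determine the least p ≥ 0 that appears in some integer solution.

gcd(12529, 1236):
  12529 = 10×1236 + 169
  1236 = 7×169 + 53
  169 = 3×53 + 10
  53 = 5×10 + 3
  10 = 3×3 + 1
  3 = 3×1
so gcd(12529, 1236) = 1.
1 divides -129, so solutions exist.
Back-substitute for Bézout coefficients:
  1 = 10 - 3×3
  ... = 12529×(373) + 1236×(-3781)
Scale by -129/1 = -129: (p₀, q₀) = (-48117, 487749).
General solution: p = -48117 + 1236t, q = 487749 - 12529t for integer t.
p ≥ 0: smallest is -48117 mod 1236 = 87 (at t = 39), with q = -882.

87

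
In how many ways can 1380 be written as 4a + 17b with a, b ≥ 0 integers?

gcd(17, 4):
  17 = 4*4 + 1
  4 = 4*1
so gcd(17, 4) = 1.
Back-substitute for Bézout coefficients:
  1 = 17 - 4*4
  ... = 4*(-4) + 17*(1)
Scale by 1380: one solution is (-5520, 1380). Reduce a mod 17: (5, 80).
General: a = 5 + 17t, b = 80 - 4t.
a ≥ 0 ⇒ t ≥ 0; b ≥ 0 ⇒ t ≤ 20. So t ∈ [0, 20]: 21 solutions.

21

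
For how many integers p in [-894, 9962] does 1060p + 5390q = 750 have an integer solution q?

gcd(5390, 1060):
  5390 = 5*1060 + 90
  1060 = 11*90 + 70
  90 = 1*70 + 20
  70 = 3*20 + 10
  20 = 2*10
so gcd(5390, 1060) = 10.
Back-substitute for Bézout coefficients:
  10 = 70 - 3*20
  ... = 1060*(239) + 5390*(-47)
Scale by 75: particular solution (17925, -3525); reduce p mod 539: (138, -27).
General solution: p = 138 + 539t, q = -27 - 106t for integer t.
-894 ≤ 138 + 539t ≤ 9962 gives t ∈ [-1, 18], which is 20 values.

20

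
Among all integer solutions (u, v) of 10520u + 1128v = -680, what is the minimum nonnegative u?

gcd(10520, 1128):
  10520 = 9·1128 + 368
  1128 = 3·368 + 24
  368 = 15·24 + 8
  24 = 3·8
so gcd(10520, 1128) = 8.
8 divides -680, so solutions exist.
Back-substitute for Bézout coefficients:
  8 = 368 - 15·24
  ... = 10520·(46) + 1128·(-429)
Scale by -680/8 = -85: (u₀, v₀) = (-3910, 36465).
General solution: u = -3910 + 141t, v = 36465 - 1315t for integer t.
u ≥ 0: smallest is -3910 mod 141 = 38 (at t = 28), with v = -355.

38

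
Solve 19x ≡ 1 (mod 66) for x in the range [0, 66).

gcd(66, 19):
  66 = 3·19 + 9
  19 = 2·9 + 1
  9 = 9·1
so gcd(66, 19) = 1.
Back-substitute for Bézout coefficients:
  1 = 19 - 2·9
  ... = 19·(7) + 66·(-2)
So 19·7 ≡ 1 (mod 66), and 7 mod 66 = 7.

7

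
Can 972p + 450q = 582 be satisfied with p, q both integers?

gcd(972, 450) = 18  (972 = 2·450 + 72, 450 = 6·72 + 18, 72 = 4·18).
18 does not divide 582 (remainder 6), so no integer solutions.

no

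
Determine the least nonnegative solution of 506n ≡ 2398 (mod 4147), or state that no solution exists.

267

gcd(4147, 506) = 11.
11 divides 2398, so solutions exist.
By Bézout, 506·(41) + 4147·(-5) = 11.
So 506·(41) ≡ 11 (mod 4147); multiply by 218: n ≡ 8938 (mod 377).
Smallest nonnegative: n = 8938 mod 377 = 267.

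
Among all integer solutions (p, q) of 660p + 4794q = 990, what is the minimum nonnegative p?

gcd(4794, 660):
  4794 = 7*660 + 174
  660 = 3*174 + 138
  174 = 1*138 + 36
  138 = 3*36 + 30
  36 = 1*30 + 6
  30 = 5*6
so gcd(4794, 660) = 6.
6 divides 990, so solutions exist.
Back-substitute for Bézout coefficients:
  6 = 36 - 1*30
  ... = 660*(-138) + 4794*(19)
Scale by 990/6 = 165: (p₀, q₀) = (-22770, 3135).
General solution: p = -22770 + 799t, q = 3135 - 110t for integer t.
p ≥ 0: smallest is -22770 mod 799 = 401 (at t = 29), with q = -55.

401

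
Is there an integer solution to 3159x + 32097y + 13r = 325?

yes

gcd(32097, 3159) = 39  (32097 = 10×3159 + 507, 3159 = 6×507 + 117, 507 = 4×117 + 39, 117 = 3×39).
gcd(39, 13) = 13.
13 divides 325, so integer solutions exist.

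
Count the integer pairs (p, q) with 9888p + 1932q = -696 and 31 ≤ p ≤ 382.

2

gcd(9888, 1932) = 12  (9888 = 5·1932 + 228, 1932 = 8·228 + 108, 228 = 2·108 + 12, 108 = 9·12).
Back-substituting, 9888·(17) + 1932·(-87) = 12.
Scale by -58: particular solution (-986, 5046); reduce p mod 161: (141, -722).
General solution: p = 141 + 161t, q = -722 - 824t for integer t.
31 ≤ 141 + 161t ≤ 382 gives t ∈ [0, 1], which is 2 values.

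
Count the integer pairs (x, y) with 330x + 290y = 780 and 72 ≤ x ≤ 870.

27

gcd(330, 290) = 10  (330 = 1×290 + 40, 290 = 7×40 + 10, 40 = 4×10).
Back-substituting, 330×(-7) + 290×(8) = 10.
Scale by 78: particular solution (-546, 624); reduce x mod 29: (5, -3).
General solution: x = 5 + 29t, y = -3 - 33t for integer t.
72 ≤ 5 + 29t ≤ 870 gives t ∈ [3, 29], which is 27 values.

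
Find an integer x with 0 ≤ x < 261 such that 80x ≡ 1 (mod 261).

gcd(261, 80) = 1.
By Bézout, 80·(62) + 261·(-19) = 1.
So 80·62 ≡ 1 (mod 261), and 62 mod 261 = 62.

62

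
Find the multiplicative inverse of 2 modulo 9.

5

gcd(9, 2) = 1.
By Bézout, 2·(-4) + 9·(1) = 1.
So 2·-4 ≡ 1 (mod 9), and -4 mod 9 = 5.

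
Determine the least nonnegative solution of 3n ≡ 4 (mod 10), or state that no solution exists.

8

gcd(10, 3) = 1.
1 divides 4, so solutions exist.
By Bézout, 3*(-3) + 10*(1) = 1.
So 3*(-3) ≡ 1 (mod 10); multiply by 4: n ≡ -12 (mod 10).
Smallest nonnegative: n = -12 mod 10 = 8.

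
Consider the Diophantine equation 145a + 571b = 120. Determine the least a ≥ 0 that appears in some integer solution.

434

gcd(571, 145) = 1  (571 = 3*145 + 136, 145 = 1*136 + 9, 136 = 15*9 + 1, 9 = 9*1).
1 divides 120, so solutions exist.
Back-substituting, 145*(-63) + 571*(16) = 1.
Scale by 120/1 = 120: (a₀, b₀) = (-7560, 1920).
General solution: a = -7560 + 571t, b = 1920 - 145t for integer t.
a ≥ 0: smallest is -7560 mod 571 = 434 (at t = 14), with b = -110.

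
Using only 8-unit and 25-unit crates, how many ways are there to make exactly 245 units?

1

Need nonnegative integers with 8j + 25k = 245.
gcd(8, 25) = 1, and 8·(-3) + 25·(1) = 1.
So (j₀, k₀) = (-735, 245); general j = -735 + 25t, k = 245 - 8t.
j ≥ 0 ⇒ t ≥ 30; k ≥ 0 ⇒ t ≤ 30. That's 1 value of t.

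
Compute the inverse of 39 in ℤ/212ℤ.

87

gcd(212, 39) = 1  (212 = 5·39 + 17, 39 = 2·17 + 5, 17 = 3·5 + 2, 5 = 2·2 + 1, 2 = 2·1).
Back-substituting, 39·(87) + 212·(-16) = 1.
So 39·87 ≡ 1 (mod 212), and 87 mod 212 = 87.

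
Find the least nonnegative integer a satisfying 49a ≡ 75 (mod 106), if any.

gcd(106, 49) = 1  (106 = 2×49 + 8, 49 = 6×8 + 1, 8 = 8×1).
1 divides 75, so solutions exist.
Back-substituting, 49×(13) + 106×(-6) = 1.
So 49×(13) ≡ 1 (mod 106); multiply by 75: a ≡ 975 (mod 106).
Smallest nonnegative: a = 975 mod 106 = 21.

21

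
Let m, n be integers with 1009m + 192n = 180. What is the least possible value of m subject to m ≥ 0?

gcd(1009, 192) = 1  (1009 = 5×192 + 49, 192 = 3×49 + 45, 49 = 1×45 + 4, 45 = 11×4 + 1, 4 = 4×1).
1 divides 180, so solutions exist.
Back-substituting, 1009×(-47) + 192×(247) = 1.
Scale by 180/1 = 180: (m₀, n₀) = (-8460, 44460).
General solution: m = -8460 + 192t, n = 44460 - 1009t for integer t.
m ≥ 0: smallest is -8460 mod 192 = 180 (at t = 45), with n = -945.

180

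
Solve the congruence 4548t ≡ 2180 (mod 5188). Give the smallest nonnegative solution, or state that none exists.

1172

gcd(5188, 4548) = 4.
4 divides 2180, so solutions exist.
By Bézout, 4548·(-381) + 5188·(334) = 4.
So 4548·(-381) ≡ 4 (mod 5188); multiply by 545: t ≡ -207645 (mod 1297).
Smallest nonnegative: t = -207645 mod 1297 = 1172.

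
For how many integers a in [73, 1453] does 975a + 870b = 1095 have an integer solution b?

24

gcd(975, 870):
  975 = 1·870 + 105
  870 = 8·105 + 30
  105 = 3·30 + 15
  30 = 2·15
so gcd(975, 870) = 15.
Back-substitute for Bézout coefficients:
  15 = 105 - 3·30
  ... = 975·(25) + 870·(-28)
Scale by 73: particular solution (1825, -2044); reduce a mod 58: (27, -29).
General solution: a = 27 + 58t, b = -29 - 65t for integer t.
73 ≤ 27 + 58t ≤ 1453 gives t ∈ [1, 24], which is 24 values.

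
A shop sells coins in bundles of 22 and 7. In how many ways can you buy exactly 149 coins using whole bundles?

Need nonnegative integers with 22j + 7k = 149.
gcd(22, 7) = 1, and 22·(1) + 7·(-3) = 1.
So (j₀, k₀) = (149, -447); general j = 149 + 7t, k = -447 - 22t.
j ≥ 0 ⇒ t ≥ -21; k ≥ 0 ⇒ t ≤ -21. That's 1 value of t.

1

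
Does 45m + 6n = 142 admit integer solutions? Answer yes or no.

no

gcd(45, 6) = 3.
3 does not divide 142 (remainder 1), so no integer solutions.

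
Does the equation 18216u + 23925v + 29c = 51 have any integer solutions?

gcd(23925, 18216):
  23925 = 1·18216 + 5709
  18216 = 3·5709 + 1089
  5709 = 5·1089 + 264
  1089 = 4·264 + 33
  264 = 8·33
so gcd(23925, 18216) = 33.
gcd(33, 29) = 1.
1 divides 51, so integer solutions exist.

yes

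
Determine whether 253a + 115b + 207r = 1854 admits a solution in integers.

gcd(253, 115) = 23  (253 = 2*115 + 23, 115 = 5*23).
gcd(23, 207) = 23.
23 does not divide 1854 (remainder 14), so no integer solutions.

no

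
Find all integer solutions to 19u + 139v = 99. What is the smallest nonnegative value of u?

93

gcd(139, 19) = 1.
1 divides 99, so solutions exist.
By Bézout, 19×(22) + 139×(-3) = 1.
Scale by 99/1 = 99: (u₀, v₀) = (2178, -297).
General solution: u = 2178 + 139t, v = -297 - 19t for integer t.
u ≥ 0: smallest is 2178 mod 139 = 93 (at t = -15), with v = -12.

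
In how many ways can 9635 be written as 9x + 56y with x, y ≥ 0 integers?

gcd(56, 9) = 1  (56 = 6×9 + 2, 9 = 4×2 + 1, 2 = 2×1).
Back-substituting, 9×(25) + 56×(-4) = 1.
Scale by 9635: one solution is (240875, -38540). Reduce x mod 56: (19, 169).
General: x = 19 + 56t, y = 169 - 9t.
x ≥ 0 ⇒ t ≥ 0; y ≥ 0 ⇒ t ≤ 18. So t ∈ [0, 18]: 19 solutions.

19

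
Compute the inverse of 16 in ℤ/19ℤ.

gcd(19, 16):
  19 = 1·16 + 3
  16 = 5·3 + 1
  3 = 3·1
so gcd(19, 16) = 1.
Back-substitute for Bézout coefficients:
  1 = 16 - 5·3
  ... = 16·(6) + 19·(-5)
So 16·6 ≡ 1 (mod 19), and 6 mod 19 = 6.

6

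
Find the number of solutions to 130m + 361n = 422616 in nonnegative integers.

gcd(361, 130) = 1.
By Bézout, 130*(25) + 361*(-9) = 1.
One solution: (13, 1166).
General: m = 13 + 361t, n = 1166 - 130t.
m ≥ 0 ⇒ t ≥ 0; n ≥ 0 ⇒ t ≤ 8. So t ∈ [0, 8]: 9 solutions.

9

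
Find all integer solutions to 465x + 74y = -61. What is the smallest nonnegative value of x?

57

gcd(465, 74) = 1.
1 divides -61, so solutions exist.
By Bézout, 465×(-7) + 74×(44) = 1.
Scale by -61/1 = -61: (x₀, y₀) = (427, -2684).
General solution: x = 427 + 74t, y = -2684 - 465t for integer t.
x ≥ 0: smallest is 427 mod 74 = 57 (at t = -5), with y = -359.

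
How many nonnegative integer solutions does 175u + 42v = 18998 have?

gcd(175, 42) = 7.
By Bézout, 175*(1) + 42*(-4) = 7.
One solution: (2, 444).
General: u = 2 + 6t, v = 444 - 25t.
u ≥ 0 ⇒ t ≥ 0; v ≥ 0 ⇒ t ≤ 17. So t ∈ [0, 17]: 18 solutions.

18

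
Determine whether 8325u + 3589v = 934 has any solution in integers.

gcd(8325, 3589) = 37  (8325 = 2*3589 + 1147, 3589 = 3*1147 + 148, 1147 = 7*148 + 111, 148 = 1*111 + 37, 111 = 3*37).
37 does not divide 934 (remainder 9), so no integer solutions.

no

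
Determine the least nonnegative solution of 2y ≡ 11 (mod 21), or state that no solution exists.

16

gcd(21, 2) = 1.
1 divides 11, so solutions exist.
By Bézout, 2·(-10) + 21·(1) = 1.
So 2·(-10) ≡ 1 (mod 21); multiply by 11: y ≡ -110 (mod 21).
Smallest nonnegative: y = -110 mod 21 = 16.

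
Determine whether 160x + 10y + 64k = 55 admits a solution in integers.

no

gcd(160, 10):
  160 = 16·10
so gcd(160, 10) = 10.
gcd(10, 64) = 2.
2 does not divide 55 (remainder 1), so no integer solutions.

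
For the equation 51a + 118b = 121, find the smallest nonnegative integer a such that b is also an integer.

7

gcd(118, 51) = 1  (118 = 2×51 + 16, 51 = 3×16 + 3, 16 = 5×3 + 1, 3 = 3×1).
1 divides 121, so solutions exist.
Back-substituting, 51×(-37) + 118×(16) = 1.
Scale by 121/1 = 121: (a₀, b₀) = (-4477, 1936).
General solution: a = -4477 + 118t, b = 1936 - 51t for integer t.
a ≥ 0: smallest is -4477 mod 118 = 7 (at t = 38), with b = -2.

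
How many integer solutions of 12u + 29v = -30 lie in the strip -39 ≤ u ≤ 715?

gcd(29, 12):
  29 = 2*12 + 5
  12 = 2*5 + 2
  5 = 2*2 + 1
  2 = 2*1
so gcd(29, 12) = 1.
Back-substitute for Bézout coefficients:
  1 = 5 - 2*2
  ... = 12*(-12) + 29*(5)
Scale by -30: particular solution (360, -150); reduce u mod 29: (12, -6).
General solution: u = 12 + 29t, v = -6 - 12t for integer t.
-39 ≤ 12 + 29t ≤ 715 gives t ∈ [-1, 24], which is 26 values.

26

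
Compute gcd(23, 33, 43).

1

gcd(33, 23) = 1  (33 = 1·23 + 10, 23 = 2·10 + 3, 10 = 3·3 + 1, 3 = 3·1).
gcd(1, 43) = 1.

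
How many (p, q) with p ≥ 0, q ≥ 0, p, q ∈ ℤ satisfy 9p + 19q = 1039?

gcd(19, 9) = 1  (19 = 2*9 + 1, 9 = 9*1).
Back-substituting, 9*(-2) + 19*(1) = 1.
Scale by 1039: one solution is (-2078, 1039). Reduce p mod 19: (12, 49).
General: p = 12 + 19t, q = 49 - 9t.
p ≥ 0 ⇒ t ≥ 0; q ≥ 0 ⇒ t ≤ 5. So t ∈ [0, 5]: 6 solutions.

6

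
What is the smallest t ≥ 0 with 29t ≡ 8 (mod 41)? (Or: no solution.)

gcd(41, 29) = 1  (41 = 1·29 + 12, 29 = 2·12 + 5, 12 = 2·5 + 2, 5 = 2·2 + 1, 2 = 2·1).
1 divides 8, so solutions exist.
Back-substituting, 29·(17) + 41·(-12) = 1.
So 29·(17) ≡ 1 (mod 41); multiply by 8: t ≡ 136 (mod 41).
Smallest nonnegative: t = 136 mod 41 = 13.

13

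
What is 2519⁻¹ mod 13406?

12315

gcd(13406, 2519) = 1  (13406 = 5·2519 + 811, 2519 = 3·811 + 86, 811 = 9·86 + 37, 86 = 2·37 + 12, 37 = 3·12 + 1, 12 = 12·1).
Back-substituting, 2519·(-1091) + 13406·(205) = 1.
So 2519·-1091 ≡ 1 (mod 13406), and -1091 mod 13406 = 12315.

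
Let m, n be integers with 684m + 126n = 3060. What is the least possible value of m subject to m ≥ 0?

3

gcd(684, 126) = 18  (684 = 5*126 + 54, 126 = 2*54 + 18, 54 = 3*18).
18 divides 3060, so solutions exist.
Back-substituting, 684*(-2) + 126*(11) = 18.
Scale by 3060/18 = 170: (m₀, n₀) = (-340, 1870).
General solution: m = -340 + 7t, n = 1870 - 38t for integer t.
m ≥ 0: smallest is -340 mod 7 = 3 (at t = 49), with n = 8.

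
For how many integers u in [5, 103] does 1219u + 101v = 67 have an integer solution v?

1

gcd(1219, 101) = 1.
By Bézout, 1219×(29) + 101×(-350) = 1.
Particular solution: (24, -289).
General solution: u = 24 + 101t, v = -289 - 1219t for integer t.
5 ≤ 24 + 101t ≤ 103 gives t ∈ [0, 0], which is 1 value.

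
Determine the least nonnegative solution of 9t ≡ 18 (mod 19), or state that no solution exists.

2

gcd(19, 9) = 1  (19 = 2×9 + 1, 9 = 9×1).
1 divides 18, so solutions exist.
Back-substituting, 9×(-2) + 19×(1) = 1.
So 9×(-2) ≡ 1 (mod 19); multiply by 18: t ≡ -36 (mod 19).
Smallest nonnegative: t = -36 mod 19 = 2.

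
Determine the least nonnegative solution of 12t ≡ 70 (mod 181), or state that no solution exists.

36

gcd(181, 12):
  181 = 15*12 + 1
  12 = 12*1
so gcd(181, 12) = 1.
1 divides 70, so solutions exist.
Back-substitute for Bézout coefficients:
  1 = 181 - 15*12
  ... = 12*(-15) + 181*(1)
So 12*(-15) ≡ 1 (mod 181); multiply by 70: t ≡ -1050 (mod 181).
Smallest nonnegative: t = -1050 mod 181 = 36.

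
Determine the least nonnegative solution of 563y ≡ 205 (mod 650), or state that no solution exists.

35

gcd(650, 563):
  650 = 1·563 + 87
  563 = 6·87 + 41
  87 = 2·41 + 5
  41 = 8·5 + 1
  5 = 5·1
so gcd(650, 563) = 1.
1 divides 205, so solutions exist.
Back-substitute for Bézout coefficients:
  1 = 41 - 8·5
  ... = 563·(127) + 650·(-110)
So 563·(127) ≡ 1 (mod 650); multiply by 205: y ≡ 26035 (mod 650).
Smallest nonnegative: y = 26035 mod 650 = 35.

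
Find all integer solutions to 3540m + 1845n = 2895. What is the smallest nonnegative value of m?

gcd(3540, 1845):
  3540 = 1·1845 + 1695
  1845 = 1·1695 + 150
  1695 = 11·150 + 45
  150 = 3·45 + 15
  45 = 3·15
so gcd(3540, 1845) = 15.
15 divides 2895, so solutions exist.
Back-substitute for Bézout coefficients:
  15 = 150 - 3·45
  ... = 3540·(-37) + 1845·(71)
Scale by 2895/15 = 193: (m₀, n₀) = (-7141, 13703).
General solution: m = -7141 + 123t, n = 13703 - 236t for integer t.
m ≥ 0: smallest is -7141 mod 123 = 116 (at t = 59), with n = -221.

116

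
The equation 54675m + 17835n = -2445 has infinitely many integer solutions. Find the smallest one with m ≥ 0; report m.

379

gcd(54675, 17835):
  54675 = 3*17835 + 1170
  17835 = 15*1170 + 285
  1170 = 4*285 + 30
  285 = 9*30 + 15
  30 = 2*15
so gcd(54675, 17835) = 15.
15 divides -2445, so solutions exist.
Back-substitute for Bézout coefficients:
  15 = 285 - 9*30
  ... = 54675*(-564) + 17835*(1729)
Scale by -2445/15 = -163: (m₀, n₀) = (91932, -281827).
General solution: m = 91932 + 1189t, n = -281827 - 3645t for integer t.
m ≥ 0: smallest is 91932 mod 1189 = 379 (at t = -77), with n = -1162.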